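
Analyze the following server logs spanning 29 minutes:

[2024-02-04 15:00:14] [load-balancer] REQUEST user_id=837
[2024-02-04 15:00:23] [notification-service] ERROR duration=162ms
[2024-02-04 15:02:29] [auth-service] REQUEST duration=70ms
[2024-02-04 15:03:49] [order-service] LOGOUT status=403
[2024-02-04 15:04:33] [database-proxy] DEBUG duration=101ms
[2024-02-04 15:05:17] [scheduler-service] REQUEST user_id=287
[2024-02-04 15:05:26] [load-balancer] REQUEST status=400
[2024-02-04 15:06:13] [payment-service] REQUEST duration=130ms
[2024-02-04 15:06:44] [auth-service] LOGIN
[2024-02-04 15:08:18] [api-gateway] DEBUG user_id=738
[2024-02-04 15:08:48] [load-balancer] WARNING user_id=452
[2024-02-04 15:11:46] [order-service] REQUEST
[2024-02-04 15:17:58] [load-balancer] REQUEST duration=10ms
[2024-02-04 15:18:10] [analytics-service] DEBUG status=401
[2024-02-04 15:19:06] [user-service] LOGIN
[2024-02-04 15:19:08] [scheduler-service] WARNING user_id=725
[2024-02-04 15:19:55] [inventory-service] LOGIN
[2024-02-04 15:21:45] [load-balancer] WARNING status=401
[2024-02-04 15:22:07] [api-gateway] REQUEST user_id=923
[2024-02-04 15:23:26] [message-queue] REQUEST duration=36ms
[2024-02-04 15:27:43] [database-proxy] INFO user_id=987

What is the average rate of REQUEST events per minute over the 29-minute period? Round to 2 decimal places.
0.31

To calculate the rate:

1. Count total REQUEST events: 9
2. Total time period: 29 minutes
3. Rate = 9 / 29 = 0.31 events per minute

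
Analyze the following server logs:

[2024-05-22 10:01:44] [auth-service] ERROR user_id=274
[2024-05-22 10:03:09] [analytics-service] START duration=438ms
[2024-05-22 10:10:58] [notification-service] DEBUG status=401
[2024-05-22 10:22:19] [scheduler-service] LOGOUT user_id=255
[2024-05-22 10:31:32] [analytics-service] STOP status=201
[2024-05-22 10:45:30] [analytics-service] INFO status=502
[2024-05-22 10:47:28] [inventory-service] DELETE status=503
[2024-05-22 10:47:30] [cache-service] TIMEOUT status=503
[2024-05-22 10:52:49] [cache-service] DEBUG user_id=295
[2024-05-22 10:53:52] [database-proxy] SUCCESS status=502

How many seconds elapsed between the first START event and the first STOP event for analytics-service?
1703

To find the time between events:

1. Locate the first START event for analytics-service: 2024-05-22 10:03:09
2. Locate the first STOP event for analytics-service: 2024-05-22 10:31:32
3. Calculate the difference: 2024-05-22 10:31:32 - 2024-05-22 10:03:09 = 1703 seconds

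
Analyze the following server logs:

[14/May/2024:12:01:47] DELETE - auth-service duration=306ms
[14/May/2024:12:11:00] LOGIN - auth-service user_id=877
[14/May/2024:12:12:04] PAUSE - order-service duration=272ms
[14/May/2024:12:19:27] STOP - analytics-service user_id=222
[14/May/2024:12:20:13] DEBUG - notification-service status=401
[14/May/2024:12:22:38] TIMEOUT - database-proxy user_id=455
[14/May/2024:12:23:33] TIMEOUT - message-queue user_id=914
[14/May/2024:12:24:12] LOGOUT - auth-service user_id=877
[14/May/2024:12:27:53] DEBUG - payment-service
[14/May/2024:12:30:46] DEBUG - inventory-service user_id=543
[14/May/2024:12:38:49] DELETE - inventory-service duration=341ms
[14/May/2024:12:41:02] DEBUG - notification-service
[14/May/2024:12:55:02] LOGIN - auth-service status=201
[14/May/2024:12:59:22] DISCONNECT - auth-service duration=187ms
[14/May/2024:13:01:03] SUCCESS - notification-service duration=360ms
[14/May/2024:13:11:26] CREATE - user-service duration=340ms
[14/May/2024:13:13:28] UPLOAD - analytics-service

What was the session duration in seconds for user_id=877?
792

To calculate session duration:

1. Find LOGIN event for user_id=877: 14/May/2024:12:11:00
2. Find LOGOUT event for user_id=877: 14/May/2024:12:24:12
3. Session duration: 14/May/2024:12:24:12 - 14/May/2024:12:11:00 = 792 seconds (13 minutes)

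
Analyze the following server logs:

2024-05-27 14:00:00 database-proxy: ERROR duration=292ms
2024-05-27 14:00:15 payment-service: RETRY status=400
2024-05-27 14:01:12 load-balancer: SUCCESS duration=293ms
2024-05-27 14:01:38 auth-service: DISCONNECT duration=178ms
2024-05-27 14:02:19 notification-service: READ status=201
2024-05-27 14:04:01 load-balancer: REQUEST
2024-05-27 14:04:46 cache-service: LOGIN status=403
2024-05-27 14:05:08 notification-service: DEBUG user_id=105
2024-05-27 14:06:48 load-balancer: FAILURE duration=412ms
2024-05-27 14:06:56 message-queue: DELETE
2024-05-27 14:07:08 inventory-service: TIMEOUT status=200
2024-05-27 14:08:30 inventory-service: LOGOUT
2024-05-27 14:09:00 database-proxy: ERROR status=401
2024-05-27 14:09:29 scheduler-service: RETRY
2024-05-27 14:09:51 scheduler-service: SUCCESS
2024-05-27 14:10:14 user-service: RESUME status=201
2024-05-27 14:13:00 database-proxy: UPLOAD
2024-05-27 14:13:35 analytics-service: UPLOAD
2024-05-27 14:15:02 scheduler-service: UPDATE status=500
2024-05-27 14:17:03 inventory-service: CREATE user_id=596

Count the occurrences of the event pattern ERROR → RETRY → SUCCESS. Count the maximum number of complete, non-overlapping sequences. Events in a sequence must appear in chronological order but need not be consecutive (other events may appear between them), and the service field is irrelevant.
2

To count sequences:

1. Look for pattern: ERROR → RETRY → SUCCESS
2. Greedily scan the log in chronological order, matching each sequence element in turn (ignoring service)
3. Each time the full pattern completes, increment the count and restart matching from the next event
4. Complete non-overlapping sequences found: 2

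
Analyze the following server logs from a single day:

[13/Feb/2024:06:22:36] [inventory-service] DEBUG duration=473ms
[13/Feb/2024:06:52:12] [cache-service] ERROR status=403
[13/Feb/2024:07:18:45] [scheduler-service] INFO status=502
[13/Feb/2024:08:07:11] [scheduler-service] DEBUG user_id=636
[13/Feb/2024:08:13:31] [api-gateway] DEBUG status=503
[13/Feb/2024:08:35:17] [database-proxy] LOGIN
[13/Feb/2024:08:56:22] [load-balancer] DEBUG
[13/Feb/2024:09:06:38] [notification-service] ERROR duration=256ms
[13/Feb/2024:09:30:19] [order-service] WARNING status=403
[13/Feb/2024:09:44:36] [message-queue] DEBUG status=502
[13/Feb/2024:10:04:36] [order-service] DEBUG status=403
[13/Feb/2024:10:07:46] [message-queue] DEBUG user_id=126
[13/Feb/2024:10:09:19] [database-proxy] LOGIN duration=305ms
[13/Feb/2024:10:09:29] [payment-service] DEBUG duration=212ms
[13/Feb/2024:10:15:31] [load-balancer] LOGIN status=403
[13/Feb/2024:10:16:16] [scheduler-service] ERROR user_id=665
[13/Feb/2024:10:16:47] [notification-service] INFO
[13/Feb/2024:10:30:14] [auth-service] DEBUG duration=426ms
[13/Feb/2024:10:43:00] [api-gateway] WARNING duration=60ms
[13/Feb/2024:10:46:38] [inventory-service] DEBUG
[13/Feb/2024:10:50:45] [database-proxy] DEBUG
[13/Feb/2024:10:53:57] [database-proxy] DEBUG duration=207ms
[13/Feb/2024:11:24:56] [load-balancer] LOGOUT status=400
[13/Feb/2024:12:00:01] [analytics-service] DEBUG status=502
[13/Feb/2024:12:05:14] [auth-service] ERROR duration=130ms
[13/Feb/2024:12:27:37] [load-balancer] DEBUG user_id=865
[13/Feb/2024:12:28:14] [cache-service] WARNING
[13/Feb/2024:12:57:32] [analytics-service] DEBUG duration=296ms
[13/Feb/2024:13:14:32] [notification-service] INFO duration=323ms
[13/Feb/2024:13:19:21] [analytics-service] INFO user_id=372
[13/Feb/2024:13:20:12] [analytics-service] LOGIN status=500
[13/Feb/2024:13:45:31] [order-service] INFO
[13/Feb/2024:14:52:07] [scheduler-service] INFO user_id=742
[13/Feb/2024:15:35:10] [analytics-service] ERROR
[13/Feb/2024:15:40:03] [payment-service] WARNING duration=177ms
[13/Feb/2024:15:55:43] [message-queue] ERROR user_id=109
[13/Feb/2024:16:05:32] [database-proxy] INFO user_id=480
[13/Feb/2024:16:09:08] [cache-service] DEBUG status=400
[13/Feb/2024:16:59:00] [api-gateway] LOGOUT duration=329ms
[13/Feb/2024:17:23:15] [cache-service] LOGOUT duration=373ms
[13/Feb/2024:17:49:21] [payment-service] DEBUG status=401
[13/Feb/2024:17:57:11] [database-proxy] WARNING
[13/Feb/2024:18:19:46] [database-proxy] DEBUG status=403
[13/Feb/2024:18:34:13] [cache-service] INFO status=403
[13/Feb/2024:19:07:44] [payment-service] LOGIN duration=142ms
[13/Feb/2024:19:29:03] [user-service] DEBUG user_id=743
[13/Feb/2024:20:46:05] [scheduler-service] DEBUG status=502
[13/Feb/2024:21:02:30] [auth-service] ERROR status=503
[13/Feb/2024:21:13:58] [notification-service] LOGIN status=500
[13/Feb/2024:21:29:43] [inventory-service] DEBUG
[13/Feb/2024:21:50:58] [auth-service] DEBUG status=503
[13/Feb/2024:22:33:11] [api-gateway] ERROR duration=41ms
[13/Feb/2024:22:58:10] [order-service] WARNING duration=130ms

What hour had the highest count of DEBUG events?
10

To find the peak hour:

1. Group all DEBUG events by hour
2. Count events in each hour
3. Find hour with maximum count
4. Peak hour: 10 (with 7 events)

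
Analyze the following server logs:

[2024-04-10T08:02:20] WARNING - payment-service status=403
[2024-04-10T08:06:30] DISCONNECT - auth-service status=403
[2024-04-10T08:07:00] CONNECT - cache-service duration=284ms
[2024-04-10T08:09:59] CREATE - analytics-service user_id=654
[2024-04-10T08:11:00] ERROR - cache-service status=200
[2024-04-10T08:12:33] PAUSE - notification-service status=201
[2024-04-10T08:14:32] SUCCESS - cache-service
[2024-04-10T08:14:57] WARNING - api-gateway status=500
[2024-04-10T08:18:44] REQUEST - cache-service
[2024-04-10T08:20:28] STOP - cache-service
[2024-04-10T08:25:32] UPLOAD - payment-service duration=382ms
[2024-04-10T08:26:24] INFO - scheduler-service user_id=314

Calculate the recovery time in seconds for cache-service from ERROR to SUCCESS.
212

To calculate recovery time:

1. Find ERROR event for cache-service: 2024-04-10T08:11:00
2. Find next SUCCESS event for cache-service: 2024-04-10T08:14:32
3. Recovery time: 2024-04-10T08:14:32 - 2024-04-10T08:11:00 = 212 seconds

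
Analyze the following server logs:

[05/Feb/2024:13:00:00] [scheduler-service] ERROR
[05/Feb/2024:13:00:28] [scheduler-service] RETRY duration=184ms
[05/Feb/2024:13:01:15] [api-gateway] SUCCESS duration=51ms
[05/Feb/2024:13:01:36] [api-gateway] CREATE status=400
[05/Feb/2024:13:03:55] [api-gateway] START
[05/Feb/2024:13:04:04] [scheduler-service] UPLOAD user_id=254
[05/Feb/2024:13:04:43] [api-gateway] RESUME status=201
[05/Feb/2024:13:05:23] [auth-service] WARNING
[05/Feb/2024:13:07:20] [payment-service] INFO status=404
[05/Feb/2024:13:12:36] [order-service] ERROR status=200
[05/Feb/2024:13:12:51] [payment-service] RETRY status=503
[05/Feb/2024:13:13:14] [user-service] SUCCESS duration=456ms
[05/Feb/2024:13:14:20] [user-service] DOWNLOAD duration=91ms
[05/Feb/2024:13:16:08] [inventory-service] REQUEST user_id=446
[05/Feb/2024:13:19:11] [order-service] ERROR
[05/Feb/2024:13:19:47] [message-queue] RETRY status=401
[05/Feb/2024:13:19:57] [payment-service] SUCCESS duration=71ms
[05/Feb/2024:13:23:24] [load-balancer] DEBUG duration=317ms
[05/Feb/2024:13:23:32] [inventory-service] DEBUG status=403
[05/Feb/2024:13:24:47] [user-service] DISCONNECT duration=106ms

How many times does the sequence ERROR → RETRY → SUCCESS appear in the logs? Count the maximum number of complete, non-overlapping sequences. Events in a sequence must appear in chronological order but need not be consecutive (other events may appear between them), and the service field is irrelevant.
3

To count sequences:

1. Look for pattern: ERROR → RETRY → SUCCESS
2. Greedily scan the log in chronological order, matching each sequence element in turn (ignoring service)
3. Each time the full pattern completes, increment the count and restart matching from the next event
4. Complete non-overlapping sequences found: 3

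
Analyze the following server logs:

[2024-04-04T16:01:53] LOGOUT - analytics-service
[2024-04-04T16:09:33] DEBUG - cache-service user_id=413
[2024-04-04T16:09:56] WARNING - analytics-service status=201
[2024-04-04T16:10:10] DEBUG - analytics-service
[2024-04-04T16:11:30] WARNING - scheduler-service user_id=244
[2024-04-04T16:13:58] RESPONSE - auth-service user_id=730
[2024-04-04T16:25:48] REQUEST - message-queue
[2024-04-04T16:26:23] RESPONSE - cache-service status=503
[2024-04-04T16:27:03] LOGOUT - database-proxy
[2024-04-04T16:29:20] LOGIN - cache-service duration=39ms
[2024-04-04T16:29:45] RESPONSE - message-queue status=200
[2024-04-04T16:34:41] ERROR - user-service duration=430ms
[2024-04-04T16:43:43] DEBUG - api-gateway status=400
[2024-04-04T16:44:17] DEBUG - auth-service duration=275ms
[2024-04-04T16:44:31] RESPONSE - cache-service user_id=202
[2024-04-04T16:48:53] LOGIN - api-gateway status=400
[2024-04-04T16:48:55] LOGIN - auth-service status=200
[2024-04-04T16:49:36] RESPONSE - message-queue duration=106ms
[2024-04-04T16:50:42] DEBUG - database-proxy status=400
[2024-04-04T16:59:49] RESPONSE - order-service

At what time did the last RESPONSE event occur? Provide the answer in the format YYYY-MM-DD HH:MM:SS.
2024-04-04 16:59:49

To find the last event:

1. Filter for all RESPONSE events
2. Sort by timestamp
3. Select the last one
4. Timestamp: 2024-04-04 16:59:49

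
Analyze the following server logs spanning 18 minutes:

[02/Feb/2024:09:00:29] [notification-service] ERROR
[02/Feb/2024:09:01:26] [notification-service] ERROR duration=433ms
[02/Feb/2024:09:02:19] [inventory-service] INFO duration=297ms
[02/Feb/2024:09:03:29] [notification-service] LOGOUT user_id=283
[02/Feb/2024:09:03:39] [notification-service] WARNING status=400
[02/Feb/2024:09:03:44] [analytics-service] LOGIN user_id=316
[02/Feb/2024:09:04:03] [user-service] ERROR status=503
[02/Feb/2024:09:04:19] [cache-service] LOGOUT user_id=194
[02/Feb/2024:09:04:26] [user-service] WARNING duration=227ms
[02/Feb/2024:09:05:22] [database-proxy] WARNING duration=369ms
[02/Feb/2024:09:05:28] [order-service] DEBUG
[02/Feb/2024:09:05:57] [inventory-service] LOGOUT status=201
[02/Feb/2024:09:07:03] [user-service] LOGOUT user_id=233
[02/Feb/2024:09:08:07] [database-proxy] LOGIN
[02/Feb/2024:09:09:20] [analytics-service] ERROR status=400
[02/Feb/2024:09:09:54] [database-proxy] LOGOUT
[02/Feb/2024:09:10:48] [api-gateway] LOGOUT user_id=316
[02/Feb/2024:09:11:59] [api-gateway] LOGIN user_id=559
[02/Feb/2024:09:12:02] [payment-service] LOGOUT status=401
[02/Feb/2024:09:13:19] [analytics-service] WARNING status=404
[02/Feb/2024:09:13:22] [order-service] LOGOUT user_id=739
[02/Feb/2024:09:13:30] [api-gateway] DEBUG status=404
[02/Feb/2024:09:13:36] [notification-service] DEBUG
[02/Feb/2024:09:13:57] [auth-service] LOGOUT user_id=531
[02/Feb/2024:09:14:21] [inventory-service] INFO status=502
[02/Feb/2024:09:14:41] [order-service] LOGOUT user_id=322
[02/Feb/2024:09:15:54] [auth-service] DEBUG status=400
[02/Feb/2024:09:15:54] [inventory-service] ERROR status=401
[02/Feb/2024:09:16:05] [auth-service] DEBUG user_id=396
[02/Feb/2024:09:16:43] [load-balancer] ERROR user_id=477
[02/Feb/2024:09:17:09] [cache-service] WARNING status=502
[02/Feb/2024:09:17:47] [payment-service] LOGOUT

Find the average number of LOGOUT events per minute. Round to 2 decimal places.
0.61

To calculate the rate:

1. Count total LOGOUT events: 11
2. Total time period: 18 minutes
3. Rate = 11 / 18 = 0.61 events per minute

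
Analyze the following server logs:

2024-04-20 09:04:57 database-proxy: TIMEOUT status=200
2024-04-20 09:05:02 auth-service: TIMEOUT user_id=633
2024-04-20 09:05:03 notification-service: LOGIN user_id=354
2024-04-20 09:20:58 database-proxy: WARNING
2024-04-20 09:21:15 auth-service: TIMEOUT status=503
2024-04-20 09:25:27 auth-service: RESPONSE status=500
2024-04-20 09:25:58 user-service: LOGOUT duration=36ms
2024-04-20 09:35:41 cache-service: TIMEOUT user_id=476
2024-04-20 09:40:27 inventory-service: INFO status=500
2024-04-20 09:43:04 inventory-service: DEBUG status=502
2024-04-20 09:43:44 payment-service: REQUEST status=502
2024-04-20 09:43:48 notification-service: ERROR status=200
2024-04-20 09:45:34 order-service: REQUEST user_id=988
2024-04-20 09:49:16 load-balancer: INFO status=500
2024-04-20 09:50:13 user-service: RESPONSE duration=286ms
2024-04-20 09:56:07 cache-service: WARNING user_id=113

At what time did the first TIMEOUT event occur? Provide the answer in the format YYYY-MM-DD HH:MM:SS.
2024-04-20 09:04:57

To find the first event:

1. Filter for all TIMEOUT events
2. Sort by timestamp
3. Select the first one
4. Timestamp: 2024-04-20 09:04:57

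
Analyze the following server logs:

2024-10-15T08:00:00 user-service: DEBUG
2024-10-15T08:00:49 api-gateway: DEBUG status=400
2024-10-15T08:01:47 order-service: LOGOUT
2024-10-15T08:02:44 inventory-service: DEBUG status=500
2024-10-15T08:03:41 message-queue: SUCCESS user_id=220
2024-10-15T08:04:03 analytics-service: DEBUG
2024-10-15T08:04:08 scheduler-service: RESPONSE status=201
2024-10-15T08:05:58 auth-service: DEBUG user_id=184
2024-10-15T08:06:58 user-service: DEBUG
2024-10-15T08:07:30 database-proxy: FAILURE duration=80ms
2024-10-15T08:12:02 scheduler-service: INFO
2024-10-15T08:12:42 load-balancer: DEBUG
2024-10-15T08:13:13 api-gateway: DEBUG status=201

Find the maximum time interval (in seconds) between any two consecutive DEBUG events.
344

To find the longest gap:

1. Extract all DEBUG events in chronological order
2. Calculate time differences between consecutive events
3. Find the maximum difference
4. Longest gap: 344 seconds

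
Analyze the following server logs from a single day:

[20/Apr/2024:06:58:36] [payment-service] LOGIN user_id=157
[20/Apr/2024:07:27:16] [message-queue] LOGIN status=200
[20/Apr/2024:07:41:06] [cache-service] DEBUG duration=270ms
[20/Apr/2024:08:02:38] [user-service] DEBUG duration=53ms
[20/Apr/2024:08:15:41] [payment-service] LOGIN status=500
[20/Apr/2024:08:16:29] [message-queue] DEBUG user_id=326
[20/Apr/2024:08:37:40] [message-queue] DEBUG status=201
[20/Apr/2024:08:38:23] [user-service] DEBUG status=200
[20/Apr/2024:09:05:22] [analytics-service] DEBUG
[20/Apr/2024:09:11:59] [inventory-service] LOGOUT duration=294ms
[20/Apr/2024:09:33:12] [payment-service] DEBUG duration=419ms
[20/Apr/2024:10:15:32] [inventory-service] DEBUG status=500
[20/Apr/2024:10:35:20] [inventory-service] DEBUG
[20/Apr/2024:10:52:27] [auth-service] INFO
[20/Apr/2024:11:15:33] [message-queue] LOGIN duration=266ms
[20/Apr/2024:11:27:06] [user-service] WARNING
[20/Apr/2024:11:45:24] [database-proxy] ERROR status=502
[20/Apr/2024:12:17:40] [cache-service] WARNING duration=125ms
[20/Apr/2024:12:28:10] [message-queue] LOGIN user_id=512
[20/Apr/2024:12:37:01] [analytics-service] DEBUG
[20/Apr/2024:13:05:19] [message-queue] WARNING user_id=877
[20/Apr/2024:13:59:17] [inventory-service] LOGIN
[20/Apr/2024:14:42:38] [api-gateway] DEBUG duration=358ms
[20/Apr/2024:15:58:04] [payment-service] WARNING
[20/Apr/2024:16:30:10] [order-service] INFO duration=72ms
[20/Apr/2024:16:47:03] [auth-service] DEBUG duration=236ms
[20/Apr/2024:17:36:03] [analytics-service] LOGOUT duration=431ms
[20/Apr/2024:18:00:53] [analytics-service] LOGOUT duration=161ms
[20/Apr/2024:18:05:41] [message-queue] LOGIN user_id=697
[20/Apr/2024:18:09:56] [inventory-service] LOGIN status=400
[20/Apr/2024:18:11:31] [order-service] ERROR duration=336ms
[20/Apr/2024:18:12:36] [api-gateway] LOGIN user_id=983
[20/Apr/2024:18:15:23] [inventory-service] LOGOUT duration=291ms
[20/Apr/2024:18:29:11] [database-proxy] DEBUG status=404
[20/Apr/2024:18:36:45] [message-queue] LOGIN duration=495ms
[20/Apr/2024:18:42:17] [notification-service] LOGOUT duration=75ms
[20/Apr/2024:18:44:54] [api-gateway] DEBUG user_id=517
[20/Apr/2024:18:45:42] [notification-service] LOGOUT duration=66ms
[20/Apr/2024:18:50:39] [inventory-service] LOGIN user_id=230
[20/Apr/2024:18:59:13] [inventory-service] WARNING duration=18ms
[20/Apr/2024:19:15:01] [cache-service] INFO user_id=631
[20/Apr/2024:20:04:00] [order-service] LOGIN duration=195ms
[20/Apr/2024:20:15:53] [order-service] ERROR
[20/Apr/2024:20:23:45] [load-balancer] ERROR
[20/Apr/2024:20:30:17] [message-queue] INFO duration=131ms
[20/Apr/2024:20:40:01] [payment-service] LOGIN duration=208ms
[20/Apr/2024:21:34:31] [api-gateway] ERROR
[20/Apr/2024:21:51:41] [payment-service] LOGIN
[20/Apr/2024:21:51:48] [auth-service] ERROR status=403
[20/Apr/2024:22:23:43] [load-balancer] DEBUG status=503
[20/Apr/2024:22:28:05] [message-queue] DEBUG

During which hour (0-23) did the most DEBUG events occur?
8

To find the peak hour:

1. Group all DEBUG events by hour
2. Count events in each hour
3. Find hour with maximum count
4. Peak hour: 8 (with 4 events)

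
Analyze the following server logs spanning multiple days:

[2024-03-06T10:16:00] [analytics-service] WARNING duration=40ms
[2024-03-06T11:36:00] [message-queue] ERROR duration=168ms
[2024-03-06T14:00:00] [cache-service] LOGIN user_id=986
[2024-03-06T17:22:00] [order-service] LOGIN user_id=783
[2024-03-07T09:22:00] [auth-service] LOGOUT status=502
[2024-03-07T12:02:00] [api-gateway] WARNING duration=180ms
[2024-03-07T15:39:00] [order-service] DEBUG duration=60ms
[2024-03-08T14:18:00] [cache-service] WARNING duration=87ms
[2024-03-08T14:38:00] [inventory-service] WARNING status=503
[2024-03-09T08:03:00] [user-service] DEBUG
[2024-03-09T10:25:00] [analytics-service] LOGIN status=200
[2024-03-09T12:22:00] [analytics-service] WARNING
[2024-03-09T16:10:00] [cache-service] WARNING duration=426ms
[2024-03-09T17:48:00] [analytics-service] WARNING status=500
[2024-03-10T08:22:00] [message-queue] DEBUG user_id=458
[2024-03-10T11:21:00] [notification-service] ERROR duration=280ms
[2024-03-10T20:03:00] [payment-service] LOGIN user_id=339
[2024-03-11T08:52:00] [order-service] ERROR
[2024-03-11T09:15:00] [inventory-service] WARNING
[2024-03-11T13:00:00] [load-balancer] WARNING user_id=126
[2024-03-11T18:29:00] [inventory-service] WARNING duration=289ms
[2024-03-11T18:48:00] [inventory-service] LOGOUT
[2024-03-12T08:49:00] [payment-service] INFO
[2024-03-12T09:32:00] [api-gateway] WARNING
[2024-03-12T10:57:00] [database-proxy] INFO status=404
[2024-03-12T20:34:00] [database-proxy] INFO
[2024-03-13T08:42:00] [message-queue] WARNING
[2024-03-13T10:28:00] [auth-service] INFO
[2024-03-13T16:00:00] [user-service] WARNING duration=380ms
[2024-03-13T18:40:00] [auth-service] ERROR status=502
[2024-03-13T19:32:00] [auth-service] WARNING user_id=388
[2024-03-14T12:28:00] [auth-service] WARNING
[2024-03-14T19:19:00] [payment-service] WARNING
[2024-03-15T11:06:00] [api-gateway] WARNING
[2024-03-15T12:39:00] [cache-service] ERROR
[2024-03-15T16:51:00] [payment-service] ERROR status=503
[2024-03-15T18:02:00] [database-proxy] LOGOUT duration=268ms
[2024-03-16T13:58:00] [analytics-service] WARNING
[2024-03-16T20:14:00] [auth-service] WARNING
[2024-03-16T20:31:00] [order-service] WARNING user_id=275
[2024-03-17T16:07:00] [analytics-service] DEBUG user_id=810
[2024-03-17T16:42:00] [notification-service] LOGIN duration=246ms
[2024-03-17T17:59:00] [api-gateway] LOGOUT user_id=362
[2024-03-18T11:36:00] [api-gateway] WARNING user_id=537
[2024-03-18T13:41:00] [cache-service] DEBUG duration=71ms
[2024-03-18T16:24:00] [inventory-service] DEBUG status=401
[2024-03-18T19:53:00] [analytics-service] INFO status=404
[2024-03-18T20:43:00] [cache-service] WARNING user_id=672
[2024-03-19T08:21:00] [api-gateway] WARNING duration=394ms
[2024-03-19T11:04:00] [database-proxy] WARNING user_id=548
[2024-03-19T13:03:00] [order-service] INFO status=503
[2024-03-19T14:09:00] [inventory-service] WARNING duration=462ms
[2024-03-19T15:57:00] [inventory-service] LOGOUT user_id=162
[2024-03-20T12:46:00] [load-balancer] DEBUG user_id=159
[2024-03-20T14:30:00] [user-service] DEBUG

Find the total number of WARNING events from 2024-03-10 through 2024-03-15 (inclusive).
10

To filter by date range:

1. Date range: 2024-03-10 through 2024-03-15, both dates inclusive
2. Filter for WARNING events whose date falls in this range
3. Count matching events: 10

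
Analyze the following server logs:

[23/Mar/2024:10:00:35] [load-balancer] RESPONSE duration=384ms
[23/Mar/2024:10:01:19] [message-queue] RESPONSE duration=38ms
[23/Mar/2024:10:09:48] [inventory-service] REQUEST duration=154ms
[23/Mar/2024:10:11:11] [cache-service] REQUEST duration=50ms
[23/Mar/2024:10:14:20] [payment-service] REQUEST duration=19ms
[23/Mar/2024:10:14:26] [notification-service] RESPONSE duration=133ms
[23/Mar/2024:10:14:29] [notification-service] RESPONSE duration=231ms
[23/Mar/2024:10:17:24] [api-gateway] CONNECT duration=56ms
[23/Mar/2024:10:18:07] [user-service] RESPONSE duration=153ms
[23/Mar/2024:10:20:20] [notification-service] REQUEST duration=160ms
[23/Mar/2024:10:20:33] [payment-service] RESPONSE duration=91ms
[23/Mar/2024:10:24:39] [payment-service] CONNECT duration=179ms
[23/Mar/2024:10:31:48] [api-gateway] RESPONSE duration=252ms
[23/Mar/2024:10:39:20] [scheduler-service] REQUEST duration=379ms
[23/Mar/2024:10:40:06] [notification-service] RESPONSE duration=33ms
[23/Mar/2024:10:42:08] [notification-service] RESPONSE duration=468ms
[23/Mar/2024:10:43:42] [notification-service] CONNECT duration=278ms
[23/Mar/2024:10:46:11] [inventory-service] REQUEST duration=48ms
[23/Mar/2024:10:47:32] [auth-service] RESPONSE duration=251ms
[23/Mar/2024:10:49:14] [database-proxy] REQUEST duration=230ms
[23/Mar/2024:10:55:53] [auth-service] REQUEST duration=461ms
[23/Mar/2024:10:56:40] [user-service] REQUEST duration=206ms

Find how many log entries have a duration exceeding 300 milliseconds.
4

To count timeouts:

1. Threshold: 300ms
2. Extract duration from each log entry
3. Count entries where duration > 300
4. Timeout count: 4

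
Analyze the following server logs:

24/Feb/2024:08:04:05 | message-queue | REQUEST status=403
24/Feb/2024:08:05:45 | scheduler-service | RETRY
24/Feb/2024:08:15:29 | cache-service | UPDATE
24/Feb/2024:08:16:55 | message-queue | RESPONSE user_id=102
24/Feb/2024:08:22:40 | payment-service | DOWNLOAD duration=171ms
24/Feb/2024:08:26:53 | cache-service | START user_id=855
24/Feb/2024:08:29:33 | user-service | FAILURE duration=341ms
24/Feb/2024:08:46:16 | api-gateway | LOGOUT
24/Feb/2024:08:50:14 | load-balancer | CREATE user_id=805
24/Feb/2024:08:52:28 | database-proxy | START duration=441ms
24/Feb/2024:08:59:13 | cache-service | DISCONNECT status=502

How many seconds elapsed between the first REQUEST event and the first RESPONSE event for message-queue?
770

To find the time between events:

1. Locate the first REQUEST event for message-queue: 24/Feb/2024:08:04:05
2. Locate the first RESPONSE event for message-queue: 24/Feb/2024:08:16:55
3. Calculate the difference: 24/Feb/2024:08:16:55 - 24/Feb/2024:08:04:05 = 770 seconds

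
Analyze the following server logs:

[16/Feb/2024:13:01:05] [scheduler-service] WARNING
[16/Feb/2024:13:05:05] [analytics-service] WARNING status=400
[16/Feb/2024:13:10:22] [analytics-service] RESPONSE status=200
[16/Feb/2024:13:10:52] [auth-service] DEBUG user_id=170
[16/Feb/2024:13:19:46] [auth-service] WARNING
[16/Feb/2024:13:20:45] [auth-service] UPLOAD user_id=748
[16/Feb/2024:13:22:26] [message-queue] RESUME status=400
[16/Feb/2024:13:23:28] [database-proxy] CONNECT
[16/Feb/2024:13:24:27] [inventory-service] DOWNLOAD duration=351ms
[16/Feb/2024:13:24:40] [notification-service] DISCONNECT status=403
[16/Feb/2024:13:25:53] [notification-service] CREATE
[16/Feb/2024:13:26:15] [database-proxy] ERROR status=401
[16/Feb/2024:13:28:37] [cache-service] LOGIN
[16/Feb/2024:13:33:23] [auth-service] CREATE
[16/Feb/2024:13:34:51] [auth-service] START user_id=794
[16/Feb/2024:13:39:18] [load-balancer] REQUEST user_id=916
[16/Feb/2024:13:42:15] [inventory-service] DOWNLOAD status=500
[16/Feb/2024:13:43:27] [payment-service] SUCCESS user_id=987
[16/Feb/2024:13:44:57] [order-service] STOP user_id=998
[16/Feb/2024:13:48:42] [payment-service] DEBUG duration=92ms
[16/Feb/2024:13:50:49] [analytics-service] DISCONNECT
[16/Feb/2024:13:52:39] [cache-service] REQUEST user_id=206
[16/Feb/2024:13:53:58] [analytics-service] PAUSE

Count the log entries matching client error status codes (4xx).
4

To find matching entries:

1. Pattern to match: client error status codes (4xx)
2. Scan each log entry for the pattern
3. Count matches: 4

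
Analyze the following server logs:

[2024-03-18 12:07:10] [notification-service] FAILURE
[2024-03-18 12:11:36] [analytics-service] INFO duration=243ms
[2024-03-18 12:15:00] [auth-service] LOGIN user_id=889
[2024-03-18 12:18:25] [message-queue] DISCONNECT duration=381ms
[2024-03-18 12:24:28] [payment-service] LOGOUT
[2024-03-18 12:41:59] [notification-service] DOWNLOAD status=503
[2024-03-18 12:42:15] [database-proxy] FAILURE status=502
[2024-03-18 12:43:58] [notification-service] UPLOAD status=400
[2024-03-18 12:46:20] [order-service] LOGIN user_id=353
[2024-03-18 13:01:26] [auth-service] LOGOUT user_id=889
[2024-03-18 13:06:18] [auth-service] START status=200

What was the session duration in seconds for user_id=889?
2786

To calculate session duration:

1. Find LOGIN event for user_id=889: 2024-03-18 12:15:00
2. Find LOGOUT event for user_id=889: 2024-03-18 13:01:26
3. Session duration: 2024-03-18 13:01:26 - 2024-03-18 12:15:00 = 2786 seconds (46 minutes)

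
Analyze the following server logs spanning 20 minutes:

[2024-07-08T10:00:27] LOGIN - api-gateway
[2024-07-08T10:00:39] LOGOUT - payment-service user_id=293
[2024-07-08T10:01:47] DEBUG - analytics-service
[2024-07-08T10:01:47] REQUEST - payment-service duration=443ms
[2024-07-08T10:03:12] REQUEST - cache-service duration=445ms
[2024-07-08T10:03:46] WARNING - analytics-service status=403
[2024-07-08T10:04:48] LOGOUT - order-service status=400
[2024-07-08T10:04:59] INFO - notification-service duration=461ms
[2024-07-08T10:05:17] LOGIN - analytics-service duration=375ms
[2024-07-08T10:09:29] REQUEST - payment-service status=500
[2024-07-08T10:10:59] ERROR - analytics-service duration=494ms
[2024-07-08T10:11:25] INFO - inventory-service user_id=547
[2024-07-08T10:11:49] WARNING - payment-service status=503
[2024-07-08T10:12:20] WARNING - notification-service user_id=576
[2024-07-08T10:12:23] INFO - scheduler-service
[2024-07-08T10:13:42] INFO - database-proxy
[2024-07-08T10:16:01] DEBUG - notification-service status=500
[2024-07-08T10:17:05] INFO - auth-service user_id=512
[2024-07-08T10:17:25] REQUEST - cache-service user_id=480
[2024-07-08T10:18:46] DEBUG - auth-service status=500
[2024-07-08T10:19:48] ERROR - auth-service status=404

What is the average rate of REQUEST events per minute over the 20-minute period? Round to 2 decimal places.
0.2

To calculate the rate:

1. Count total REQUEST events: 4
2. Total time period: 20 minutes
3. Rate = 4 / 20 = 0.2 events per minute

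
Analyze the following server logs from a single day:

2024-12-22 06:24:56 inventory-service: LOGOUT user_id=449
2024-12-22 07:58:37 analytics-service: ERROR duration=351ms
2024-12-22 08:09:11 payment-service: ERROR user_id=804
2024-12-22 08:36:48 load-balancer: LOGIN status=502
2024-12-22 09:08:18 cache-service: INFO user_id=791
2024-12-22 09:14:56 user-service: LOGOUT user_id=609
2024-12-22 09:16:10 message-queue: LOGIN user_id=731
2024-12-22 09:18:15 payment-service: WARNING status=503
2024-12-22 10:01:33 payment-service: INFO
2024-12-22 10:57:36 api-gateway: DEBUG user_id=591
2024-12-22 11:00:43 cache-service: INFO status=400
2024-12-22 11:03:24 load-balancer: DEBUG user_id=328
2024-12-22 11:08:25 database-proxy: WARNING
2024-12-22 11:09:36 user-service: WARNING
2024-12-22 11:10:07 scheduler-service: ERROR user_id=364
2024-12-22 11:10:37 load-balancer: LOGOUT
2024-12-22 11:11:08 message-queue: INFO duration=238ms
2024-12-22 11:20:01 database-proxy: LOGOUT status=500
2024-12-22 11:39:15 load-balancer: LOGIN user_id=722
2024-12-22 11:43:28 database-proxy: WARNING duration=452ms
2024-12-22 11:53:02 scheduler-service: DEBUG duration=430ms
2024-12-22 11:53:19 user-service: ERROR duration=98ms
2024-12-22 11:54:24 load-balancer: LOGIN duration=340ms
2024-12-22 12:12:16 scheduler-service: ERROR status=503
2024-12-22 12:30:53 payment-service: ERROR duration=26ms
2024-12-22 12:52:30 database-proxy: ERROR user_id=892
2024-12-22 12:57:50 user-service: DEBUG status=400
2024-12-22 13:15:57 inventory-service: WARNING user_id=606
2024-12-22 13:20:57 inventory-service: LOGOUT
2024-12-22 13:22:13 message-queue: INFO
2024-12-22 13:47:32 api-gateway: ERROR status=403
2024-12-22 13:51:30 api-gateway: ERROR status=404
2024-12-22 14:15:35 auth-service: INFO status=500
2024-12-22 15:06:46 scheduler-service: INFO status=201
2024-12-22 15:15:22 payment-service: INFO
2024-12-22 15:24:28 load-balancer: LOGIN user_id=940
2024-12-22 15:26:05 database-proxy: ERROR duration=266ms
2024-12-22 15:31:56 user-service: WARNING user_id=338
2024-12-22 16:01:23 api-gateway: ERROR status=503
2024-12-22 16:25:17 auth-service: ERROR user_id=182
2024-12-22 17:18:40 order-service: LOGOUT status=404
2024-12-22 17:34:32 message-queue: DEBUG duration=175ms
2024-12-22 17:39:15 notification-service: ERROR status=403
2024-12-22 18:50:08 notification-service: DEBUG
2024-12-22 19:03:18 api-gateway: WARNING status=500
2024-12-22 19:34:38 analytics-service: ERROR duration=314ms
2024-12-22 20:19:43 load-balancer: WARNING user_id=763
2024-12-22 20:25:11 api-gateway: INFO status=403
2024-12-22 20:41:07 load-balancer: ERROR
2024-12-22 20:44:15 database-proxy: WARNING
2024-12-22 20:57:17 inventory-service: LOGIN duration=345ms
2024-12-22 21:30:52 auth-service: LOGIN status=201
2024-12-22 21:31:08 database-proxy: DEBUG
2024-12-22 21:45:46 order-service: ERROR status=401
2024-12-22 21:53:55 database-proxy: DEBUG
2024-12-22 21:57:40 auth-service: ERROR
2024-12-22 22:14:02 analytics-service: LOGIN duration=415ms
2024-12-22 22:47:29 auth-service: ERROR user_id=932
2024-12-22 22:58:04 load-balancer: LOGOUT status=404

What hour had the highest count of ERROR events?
12

To find the peak hour:

1. Group all ERROR events by hour
2. Count events in each hour
3. Find hour with maximum count
4. Peak hour: 12 (with 3 events)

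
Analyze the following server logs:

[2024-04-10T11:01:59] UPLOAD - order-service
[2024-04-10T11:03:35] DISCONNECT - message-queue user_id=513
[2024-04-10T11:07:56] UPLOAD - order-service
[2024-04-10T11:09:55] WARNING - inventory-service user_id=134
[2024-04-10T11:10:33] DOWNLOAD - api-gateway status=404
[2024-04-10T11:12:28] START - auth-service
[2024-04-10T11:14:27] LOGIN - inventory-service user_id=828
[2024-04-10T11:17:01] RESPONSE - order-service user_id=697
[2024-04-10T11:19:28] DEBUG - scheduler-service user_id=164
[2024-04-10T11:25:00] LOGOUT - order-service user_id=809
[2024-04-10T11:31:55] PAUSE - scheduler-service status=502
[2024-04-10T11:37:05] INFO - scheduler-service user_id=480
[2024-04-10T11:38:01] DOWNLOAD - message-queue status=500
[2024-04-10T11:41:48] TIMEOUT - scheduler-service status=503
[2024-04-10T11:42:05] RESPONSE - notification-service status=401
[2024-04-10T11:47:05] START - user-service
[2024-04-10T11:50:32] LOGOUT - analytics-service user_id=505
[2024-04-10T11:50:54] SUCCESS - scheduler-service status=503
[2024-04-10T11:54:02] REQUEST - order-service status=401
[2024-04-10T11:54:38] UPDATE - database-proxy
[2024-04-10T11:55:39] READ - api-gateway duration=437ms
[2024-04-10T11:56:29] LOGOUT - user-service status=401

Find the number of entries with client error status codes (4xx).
4

To find matching entries:

1. Pattern to match: client error status codes (4xx)
2. Scan each log entry for the pattern
3. Count matches: 4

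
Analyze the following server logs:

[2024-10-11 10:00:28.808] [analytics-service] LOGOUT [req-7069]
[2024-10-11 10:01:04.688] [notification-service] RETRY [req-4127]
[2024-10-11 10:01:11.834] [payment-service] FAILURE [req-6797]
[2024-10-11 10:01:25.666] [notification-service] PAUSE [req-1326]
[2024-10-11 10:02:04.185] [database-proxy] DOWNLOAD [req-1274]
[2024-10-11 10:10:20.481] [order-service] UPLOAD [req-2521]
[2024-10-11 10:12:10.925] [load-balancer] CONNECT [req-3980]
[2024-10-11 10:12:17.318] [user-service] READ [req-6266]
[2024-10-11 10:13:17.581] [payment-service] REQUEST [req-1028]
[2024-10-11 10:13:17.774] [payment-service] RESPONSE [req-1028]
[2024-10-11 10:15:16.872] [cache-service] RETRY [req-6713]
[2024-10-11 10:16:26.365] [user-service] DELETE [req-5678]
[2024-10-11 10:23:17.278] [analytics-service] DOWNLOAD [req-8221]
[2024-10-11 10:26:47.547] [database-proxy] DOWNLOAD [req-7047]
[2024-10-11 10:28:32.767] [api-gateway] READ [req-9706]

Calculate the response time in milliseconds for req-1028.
193

To calculate latency:

1. Find REQUEST with id req-1028: 2024-10-11 10:13:17.581
2. Find RESPONSE with id req-1028: 2024-10-11 10:13:17.774
3. Latency: 2024-10-11 10:13:17.774 - 2024-10-11 10:13:17.581 = 193ms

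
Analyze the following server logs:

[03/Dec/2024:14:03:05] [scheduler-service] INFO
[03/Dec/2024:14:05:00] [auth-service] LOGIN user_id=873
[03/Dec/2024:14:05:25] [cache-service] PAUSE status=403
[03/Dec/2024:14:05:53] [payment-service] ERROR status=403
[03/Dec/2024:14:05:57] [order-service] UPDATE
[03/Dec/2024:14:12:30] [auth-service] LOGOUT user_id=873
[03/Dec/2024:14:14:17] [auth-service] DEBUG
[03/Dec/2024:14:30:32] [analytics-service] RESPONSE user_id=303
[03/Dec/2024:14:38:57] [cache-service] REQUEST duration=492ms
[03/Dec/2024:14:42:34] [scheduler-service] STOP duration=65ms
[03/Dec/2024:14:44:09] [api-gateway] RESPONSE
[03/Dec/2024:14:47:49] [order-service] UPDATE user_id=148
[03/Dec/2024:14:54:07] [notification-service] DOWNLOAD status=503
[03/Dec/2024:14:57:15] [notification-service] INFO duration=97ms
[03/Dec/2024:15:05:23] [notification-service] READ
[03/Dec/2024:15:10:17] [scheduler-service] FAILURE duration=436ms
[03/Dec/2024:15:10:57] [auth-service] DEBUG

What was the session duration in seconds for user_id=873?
450

To calculate session duration:

1. Find LOGIN event for user_id=873: 03/Dec/2024:14:05:00
2. Find LOGOUT event for user_id=873: 03/Dec/2024:14:12:30
3. Session duration: 03/Dec/2024:14:12:30 - 03/Dec/2024:14:05:00 = 450 seconds (7 minutes)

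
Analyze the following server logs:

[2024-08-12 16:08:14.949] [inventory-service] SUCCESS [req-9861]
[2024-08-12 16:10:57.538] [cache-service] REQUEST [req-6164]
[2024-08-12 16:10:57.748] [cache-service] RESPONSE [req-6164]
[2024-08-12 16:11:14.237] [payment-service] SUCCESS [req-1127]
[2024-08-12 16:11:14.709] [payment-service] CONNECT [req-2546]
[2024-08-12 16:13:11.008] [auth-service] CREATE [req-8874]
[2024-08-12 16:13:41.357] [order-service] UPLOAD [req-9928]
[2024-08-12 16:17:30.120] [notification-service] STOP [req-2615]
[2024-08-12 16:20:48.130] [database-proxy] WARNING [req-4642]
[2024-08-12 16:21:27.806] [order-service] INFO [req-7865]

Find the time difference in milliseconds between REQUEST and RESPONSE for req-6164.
210

To calculate latency:

1. Find REQUEST with id req-6164: 2024-08-12 16:10:57.538
2. Find RESPONSE with id req-6164: 2024-08-12 16:10:57.748
3. Latency: 2024-08-12 16:10:57.748 - 2024-08-12 16:10:57.538 = 210ms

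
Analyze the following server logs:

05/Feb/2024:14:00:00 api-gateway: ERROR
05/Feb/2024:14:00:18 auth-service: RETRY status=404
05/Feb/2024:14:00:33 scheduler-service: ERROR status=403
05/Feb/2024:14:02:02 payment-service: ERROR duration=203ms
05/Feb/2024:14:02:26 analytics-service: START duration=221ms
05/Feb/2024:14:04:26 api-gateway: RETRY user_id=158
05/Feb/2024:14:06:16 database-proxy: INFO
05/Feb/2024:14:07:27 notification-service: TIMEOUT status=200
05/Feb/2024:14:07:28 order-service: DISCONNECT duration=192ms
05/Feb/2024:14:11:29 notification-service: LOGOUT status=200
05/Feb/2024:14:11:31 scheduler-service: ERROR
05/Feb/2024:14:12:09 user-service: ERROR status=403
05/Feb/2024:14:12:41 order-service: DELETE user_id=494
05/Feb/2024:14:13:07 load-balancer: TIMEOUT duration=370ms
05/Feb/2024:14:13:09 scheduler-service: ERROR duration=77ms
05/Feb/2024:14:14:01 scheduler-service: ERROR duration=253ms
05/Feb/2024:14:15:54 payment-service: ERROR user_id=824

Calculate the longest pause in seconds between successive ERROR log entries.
569

To find the longest gap:

1. Extract all ERROR events in chronological order
2. Calculate time differences between consecutive events
3. Find the maximum difference
4. Longest gap: 569 seconds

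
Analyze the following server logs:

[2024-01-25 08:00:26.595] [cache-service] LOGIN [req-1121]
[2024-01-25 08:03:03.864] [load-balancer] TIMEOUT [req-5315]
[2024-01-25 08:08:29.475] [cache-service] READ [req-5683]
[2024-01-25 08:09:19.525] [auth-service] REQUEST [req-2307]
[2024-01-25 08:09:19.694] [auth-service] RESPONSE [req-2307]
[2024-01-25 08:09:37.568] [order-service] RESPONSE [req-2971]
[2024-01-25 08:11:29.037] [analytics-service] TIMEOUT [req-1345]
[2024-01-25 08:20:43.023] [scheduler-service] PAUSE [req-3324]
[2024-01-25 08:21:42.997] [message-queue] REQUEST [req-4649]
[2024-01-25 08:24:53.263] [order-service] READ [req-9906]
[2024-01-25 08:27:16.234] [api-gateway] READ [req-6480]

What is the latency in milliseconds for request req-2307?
169

To calculate latency:

1. Find REQUEST with id req-2307: 2024-01-25 08:09:19.525
2. Find RESPONSE with id req-2307: 2024-01-25 08:09:19.694
3. Latency: 2024-01-25 08:09:19.694 - 2024-01-25 08:09:19.525 = 169ms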